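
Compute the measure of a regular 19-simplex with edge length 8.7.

V = (8.7^19 / 19!) · √((19+1) / 2^19) ≈ 0.0360165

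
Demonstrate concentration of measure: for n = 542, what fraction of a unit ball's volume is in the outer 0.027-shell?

1 - (1-0.027)^542 ≈ 0.9999996393 ≈ 99.999964%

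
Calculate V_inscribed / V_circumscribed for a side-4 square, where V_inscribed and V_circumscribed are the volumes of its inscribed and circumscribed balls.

V_in / V_out = (r_in/r_out)^2 = (1/√2)^2 = 2^(-2/2) ≈ 0.5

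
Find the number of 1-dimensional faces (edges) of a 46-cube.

An n-cube has n·2^(n-1) edges. With n = 46: 46·35184372088832 = 1618481116086272.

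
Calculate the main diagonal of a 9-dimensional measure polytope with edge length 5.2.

Diagonal = √9 · 5.2 = 15.6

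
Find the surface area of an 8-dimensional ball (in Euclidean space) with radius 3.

|∂B_8(3)| = 729·π^4 ≈ 71011.2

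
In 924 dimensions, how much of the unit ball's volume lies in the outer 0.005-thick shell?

V(inner)/V(outer) = ((1-0.005)/1)^924 ≈ 0.009739, so the shell fraction is 0.990261.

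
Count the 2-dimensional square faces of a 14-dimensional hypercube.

Choose 2 of 14 axes to span the face (C(14,2) = 91 ways), then fix each of the remaining 12 coordinates at one of its two extreme values (2^12 = 4096 ways): 91·4096 = 372736.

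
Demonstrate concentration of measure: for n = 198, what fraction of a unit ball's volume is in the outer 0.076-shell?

1 - (1-0.076)^198 ≈ 0.9999998404 ≈ 99.999984%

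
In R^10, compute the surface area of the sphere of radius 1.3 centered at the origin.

S_10(1.3) = 2·π^(10/2)·(1.3)^9 / Γ(10/2) ≈ 270.432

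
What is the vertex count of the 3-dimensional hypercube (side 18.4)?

Number of vertices = 2^3 = 8.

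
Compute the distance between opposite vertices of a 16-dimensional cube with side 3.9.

The space diagonal of an n-cube of side s is s√n. Here 3.9·√16 = 15.6.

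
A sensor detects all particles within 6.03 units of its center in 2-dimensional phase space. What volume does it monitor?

The n-ball volume is π^(n/2)·r^n/Γ(n/2+1). With n=2, r=6.03: V ≈ 114.231.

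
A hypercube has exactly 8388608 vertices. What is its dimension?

The n-cube has 2^n vertices, and 8388608 = 2^23, so n = 23.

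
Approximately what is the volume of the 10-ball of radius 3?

V = 19683·π^5/40 ≈ 150585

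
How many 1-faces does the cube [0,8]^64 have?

Each of the 2^64 = 18446744073709551616 vertices has degree 64; total edges = 64·2^64/2 = 590295810358705651712.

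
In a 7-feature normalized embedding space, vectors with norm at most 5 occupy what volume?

The n-ball volume is π^(n/2)·r^n/Γ(n/2+1). With n=7, r=5: V = 250000·π^3/21 ≈ 369122.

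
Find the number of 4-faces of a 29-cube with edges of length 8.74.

f_4(29-cube) = (29 choose 4) · 2^25 = 796951314432.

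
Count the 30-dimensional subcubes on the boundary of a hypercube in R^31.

f_30(31-cube) = (31 choose 30) · 2^1 = 62.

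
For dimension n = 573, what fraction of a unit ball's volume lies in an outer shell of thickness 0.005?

1 - (1-0.005)^573 ≈ 0.943425 ≈ 94.34%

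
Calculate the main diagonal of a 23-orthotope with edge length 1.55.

The space diagonal of an n-cube of side s is s√n. Here 1.55·√23 ≈ 7.43354.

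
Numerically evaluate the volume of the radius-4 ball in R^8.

The n-ball volume is π^(n/2)·r^n/Γ(n/2+1). With n=8, r=4: V = 8192·π^4/3 ≈ 265992.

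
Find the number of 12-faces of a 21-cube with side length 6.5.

Choose 12 of 21 axes to span the face (C(21,12) = 293930 ways), then fix each of the remaining 9 coordinates at one of its two extreme values (2^9 = 512 ways): 293930·512 = 150492160.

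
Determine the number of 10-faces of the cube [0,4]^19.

f_10(19-cube) = (19 choose 10) · 2^9 = 47297536.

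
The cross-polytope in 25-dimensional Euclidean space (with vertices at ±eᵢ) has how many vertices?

Number of vertices = 2n = 50.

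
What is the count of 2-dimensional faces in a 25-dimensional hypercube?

An n-cube has C(n,k)·2^(n-k) k-faces. Here C(25,2)·2^23 = 300·8388608 = 2516582400.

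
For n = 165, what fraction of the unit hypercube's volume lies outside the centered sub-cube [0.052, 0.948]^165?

The inner cube has side 1-2·0.052 = 0.896 and volume (0.896)^165 ≈ 1.352e-08, so the shell holds 0.9999999865 of the volume.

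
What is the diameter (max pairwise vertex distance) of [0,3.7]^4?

||(3.7,3.7,...,3.7)|| = √(4)·3.7 = 7.4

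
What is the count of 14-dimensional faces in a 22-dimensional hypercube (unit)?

f_14(22-cube) = (22 choose 14) · 2^8 = 81861120.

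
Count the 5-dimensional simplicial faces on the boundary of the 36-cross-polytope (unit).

An n-cross-polytope has 2^(k+1)·C(n,k+1) k-faces. Here 2^6·C(36,6) = 64·1947792 = 124658688.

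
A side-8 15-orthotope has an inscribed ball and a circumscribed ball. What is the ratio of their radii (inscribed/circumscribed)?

r_in = 8/2 (half the side); r_out = 8√15/2 (half the diagonal). Ratio = 1/√15 ≈ 0.258199.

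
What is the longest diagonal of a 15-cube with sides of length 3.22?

||(3.22,3.22,...,3.22)|| = √(15)·3.22 ≈ 12.471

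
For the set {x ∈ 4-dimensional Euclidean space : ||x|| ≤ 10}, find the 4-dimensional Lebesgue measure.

Volume = π^{4/2}·(10)^4/Γ(3) = 5000·π^2 ≈ 49348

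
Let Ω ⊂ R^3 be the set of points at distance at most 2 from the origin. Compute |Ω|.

Volume = π^{3/2}·(2)^3/Γ(5/2) = 32·π/3 ≈ 33.5103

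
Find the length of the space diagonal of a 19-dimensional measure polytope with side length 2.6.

||(2.6,2.6,...,2.6)|| = √(19)·2.6 ≈ 11.3331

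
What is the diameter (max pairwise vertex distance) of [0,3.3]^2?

The space diagonal of an n-cube of side s is s√n. Here 3.3·√2 ≈ 4.6669.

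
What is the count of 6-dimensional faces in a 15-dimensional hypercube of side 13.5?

An n-cube has C(n,k)·2^(n-k) k-faces. Here C(15,6)·2^9 = 5005·512 = 2562560.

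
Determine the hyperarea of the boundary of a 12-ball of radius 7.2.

|∂B_12(7.2)| ≈ 4.31922e+10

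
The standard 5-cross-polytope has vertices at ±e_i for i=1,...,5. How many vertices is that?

Number of vertices = 2n = 10.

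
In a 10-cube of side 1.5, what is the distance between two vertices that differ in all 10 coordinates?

||(1.5,1.5,...,1.5)|| = √(10)·1.5 ≈ 4.74342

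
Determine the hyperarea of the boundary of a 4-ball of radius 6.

|∂B_4(6)| = 432·π^2 ≈ 4263.67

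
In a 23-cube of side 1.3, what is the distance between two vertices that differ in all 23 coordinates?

d = √(1.3² + 1.3² + ... + 1.3²) [23 terms] = √(23·1.3²) = 1.3√23 ≈ 6.23458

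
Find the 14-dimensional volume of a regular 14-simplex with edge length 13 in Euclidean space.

V_14 = √(15) · 13^14 / (14! · 2^(14/2)) ≈ 1366.58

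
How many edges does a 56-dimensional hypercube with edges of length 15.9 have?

The 56-cube has n·2^(n-1) = 56·2^55 = 56·36028797018963968 = 2017612633061982208 edges.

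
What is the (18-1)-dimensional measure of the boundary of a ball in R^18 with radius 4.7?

S_18(4.7) = 2·π^(18/2)·(4.7)^17 / Γ(18/2) ≈ 3.94023e+11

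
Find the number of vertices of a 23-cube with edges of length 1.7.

Each vertex is a binary string of length 23, so there are 2^23 = 8388608.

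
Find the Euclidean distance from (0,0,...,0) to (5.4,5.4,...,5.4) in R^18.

d = √(5.4² + 5.4² + ... + 5.4²) [18 terms] = √(18·5.4²) = 5.4√18 ≈ 22.9103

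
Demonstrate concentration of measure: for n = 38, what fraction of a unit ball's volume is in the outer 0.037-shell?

1 - (1-0.037)^38 ≈ 0.761329 ≈ 76.13%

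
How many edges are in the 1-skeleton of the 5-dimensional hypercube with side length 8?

Each of the 2^5 = 32 vertices has degree 5; total edges = 5·2^5/2 = 80.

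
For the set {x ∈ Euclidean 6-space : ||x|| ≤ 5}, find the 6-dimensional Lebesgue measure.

The n-ball volume is π^(n/2)·r^n/Γ(n/2+1). With n=6, r=5: V = 15625·π^3/6 ≈ 80745.5.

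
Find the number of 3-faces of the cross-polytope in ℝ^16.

An n-cross-polytope has 2^(k+1)·C(n,k+1) k-faces. Here 2^4·C(16,4) = 16·1820 = 29120.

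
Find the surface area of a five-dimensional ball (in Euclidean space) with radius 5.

S = n·V_n(r)/r = 5·V_5(5)/5 (volume-to-surface relation), giving 5000·π^2/3 ≈ 16449.3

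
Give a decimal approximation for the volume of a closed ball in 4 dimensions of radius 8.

V = 2048·π^2 ≈ 20212.9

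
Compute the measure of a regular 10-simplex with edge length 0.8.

Volume = 0.8^10 · √(11/2^10) / 10! ≈ 3.06678e-09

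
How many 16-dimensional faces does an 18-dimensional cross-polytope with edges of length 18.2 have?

An n-cross-polytope has 2^(k+1)·C(n,k+1) k-faces. Here 2^17·C(18,17) = 131072·18 = 2359296.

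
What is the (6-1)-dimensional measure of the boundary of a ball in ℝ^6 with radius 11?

S_6(11) = 2·π^(6/2)·(11)^5 / Γ(6/2) = 161051·π^3 ≈ 4.99359e+06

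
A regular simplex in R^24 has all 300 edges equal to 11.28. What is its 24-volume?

For a regular n-simplex with edge a, V = (a^n / n!)·√((n+1)/2^n). With a=11.28, n=24: V ≈ 0.0354261.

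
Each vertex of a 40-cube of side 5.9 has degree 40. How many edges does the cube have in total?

Number of 1-faces = C(40,1)·2^(40-1) = 40·549755813888 = 21990232555520.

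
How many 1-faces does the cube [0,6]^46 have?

An n-cube has n·2^(n-1) edges. With n = 46: 46·35184372088832 = 1618481116086272.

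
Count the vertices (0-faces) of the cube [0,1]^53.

The 53-cube has 2^53 = 9007199254740992 vertices.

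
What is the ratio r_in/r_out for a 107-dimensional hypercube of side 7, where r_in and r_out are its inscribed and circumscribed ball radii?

For an n-cube of any side s, the inradius is s/2 and the circumradius is s√n/2, so the ratio is 1/√107 ≈ 0.0966736.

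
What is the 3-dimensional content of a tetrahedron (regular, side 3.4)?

Volume = (√2/12) · 3.4³ = 4.63202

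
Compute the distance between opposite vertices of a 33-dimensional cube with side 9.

The space diagonal of an n-cube of side s is s√n. Here 9·√33 ≈ 51.7011.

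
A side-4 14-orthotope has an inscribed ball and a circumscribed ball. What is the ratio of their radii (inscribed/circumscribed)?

For an n-cube of any side s, the inradius is s/2 and the circumradius is s√n/2, so the ratio is 1/√14 ≈ 0.267261.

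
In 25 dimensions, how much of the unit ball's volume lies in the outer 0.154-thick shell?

Shell fraction = 1 - (1-0.154)^25 ≈ 0.984715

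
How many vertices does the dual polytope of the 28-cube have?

The 28-dimensional cross-polytope has 2n = 2·28 = 56 vertices.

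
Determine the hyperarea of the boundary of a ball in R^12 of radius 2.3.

|∂B_12(2.3)| ≈ 152670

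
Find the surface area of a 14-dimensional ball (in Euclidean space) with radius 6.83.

S = n·V_n(r)/r = 14·V_14(6.83)/6.83 (volume-to-surface relation), giving 5.90494e+11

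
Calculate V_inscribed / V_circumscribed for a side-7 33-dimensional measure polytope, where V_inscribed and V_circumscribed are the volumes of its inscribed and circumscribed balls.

V_in / V_out = (r_in/r_out)^33 = (1/√33)^33 = 33^(-33/2) ≈ 8.80076e-26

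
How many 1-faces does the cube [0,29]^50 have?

The 50-cube has n·2^(n-1) = 50·2^49 = 50·562949953421312 = 28147497671065600 edges.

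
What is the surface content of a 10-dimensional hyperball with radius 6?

The surface area of an n-ball is 2π^(n/2) r^(n-1) / Γ(n/2). For n=10, r=6: 839808·π^5 ≈ 2.56998e+08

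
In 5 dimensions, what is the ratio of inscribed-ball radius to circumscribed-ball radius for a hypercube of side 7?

For an n-cube of any side s, the inradius is s/2 and the circumradius is s√n/2, so the ratio is 1/√5 ≈ 0.447214.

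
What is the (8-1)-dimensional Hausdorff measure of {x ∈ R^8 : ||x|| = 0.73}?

S_8(0.73) = 2·π^(8/2)·(0.73)^7 / Γ(8/2) ≈ 3.58706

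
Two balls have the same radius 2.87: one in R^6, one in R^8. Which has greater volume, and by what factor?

V_6(2.87) ≈ 2887.95, V_8(2.87) ≈ 18682.9. The 8-ball is larger by a factor of 6.469.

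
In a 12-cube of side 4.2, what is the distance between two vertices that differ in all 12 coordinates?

Diagonal = √12 · 4.2 ≈ 14.5492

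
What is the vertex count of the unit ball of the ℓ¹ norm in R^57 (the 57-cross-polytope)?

The 57-dimensional cross-polytope has 2n = 2·57 = 114 vertices.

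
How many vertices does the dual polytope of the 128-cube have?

An n-cross-polytope has 2n vertices; here n = 128, giving 256.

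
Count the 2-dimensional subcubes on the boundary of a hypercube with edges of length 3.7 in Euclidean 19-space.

f_2(19-cube) = (19 choose 2) · 2^17 = 22413312.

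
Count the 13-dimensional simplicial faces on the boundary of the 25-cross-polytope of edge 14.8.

An n-cross-polytope has 2^(k+1)·C(n,k+1) k-faces. Here 2^14·C(25,14) = 16384·4457400 = 73030041600.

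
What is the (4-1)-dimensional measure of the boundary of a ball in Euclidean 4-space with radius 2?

The surface area of an n-ball is 2π^(n/2) r^(n-1) / Γ(n/2). For n=4, r=2: 16·π^2 ≈ 157.914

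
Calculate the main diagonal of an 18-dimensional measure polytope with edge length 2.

d = √(2² + 2² + ... + 2²) [18 terms] = √(18·2²) = 2√18 ≈ 8.48528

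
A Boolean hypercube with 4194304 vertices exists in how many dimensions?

The n-cube has 2^n vertices, and 4194304 = 2^22, so n = 22.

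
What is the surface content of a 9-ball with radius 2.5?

S_9(2.5) = 2·π^(9/2)·(2.5)^8 / Γ(9/2) = 78125·π^4/168 ≈ 45298.1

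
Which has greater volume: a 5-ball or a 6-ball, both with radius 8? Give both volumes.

V_5(8) ≈ 172484. V_6(8) ≈ 1.35468e+06. The 6-ball is larger.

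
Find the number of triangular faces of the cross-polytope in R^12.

An n-cross-polytope has 2^(k+1)·C(n,k+1) k-faces. Here 2^3·C(12,3) = 8·220 = 1760.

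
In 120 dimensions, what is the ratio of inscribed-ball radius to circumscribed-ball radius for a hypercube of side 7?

r_in = 7/2 (half the side); r_out = 7√120/2 (half the diagonal). Ratio = 1/√120 ≈ 0.0912871.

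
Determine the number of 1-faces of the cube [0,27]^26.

An n-cube has C(n,k)·2^(n-k) k-faces. Here C(26,1)·2^25 = 26·33554432 = 872415232.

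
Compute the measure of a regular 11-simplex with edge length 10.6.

V_11 = √(12) · 10.6^11 / (11! · 2^(11/2)) ≈ 364.028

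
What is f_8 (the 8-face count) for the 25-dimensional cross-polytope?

An n-cross-polytope has 2^(k+1)·C(n,k+1) k-faces. Here 2^9·C(25,9) = 512·2042975 = 1046003200.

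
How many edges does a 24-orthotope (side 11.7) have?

The 24-cube has n·2^(n-1) = 24·2^23 = 24·8388608 = 201326592 edges.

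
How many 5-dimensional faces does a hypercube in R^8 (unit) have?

Number of 5-faces = C(8,5) · 2^(8-5) = 56 · 8 = 448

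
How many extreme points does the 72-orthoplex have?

The 72-dimensional cross-polytope has 2n = 2·72 = 144 vertices.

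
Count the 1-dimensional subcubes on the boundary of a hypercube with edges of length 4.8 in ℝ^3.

Number of 1-faces = C(3,1) · 2^(3-1) = 3 · 4 = 12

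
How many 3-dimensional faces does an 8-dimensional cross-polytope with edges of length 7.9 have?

Number of 3-faces = 2^(3+1) · C(8,3+1) = 16 · 70 = 1120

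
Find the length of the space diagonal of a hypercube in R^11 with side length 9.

The space diagonal of an n-cube of side s is s√n. Here 9·√11 ≈ 29.8496.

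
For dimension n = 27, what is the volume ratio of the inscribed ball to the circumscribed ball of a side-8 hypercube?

V_in / V_out = (r_in/r_out)^27 = (1/√27)^27 = 27^(-27/2) ≈ 4.74886e-20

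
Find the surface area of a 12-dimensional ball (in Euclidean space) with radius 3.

The surface area of an n-ball is 2π^(n/2) r^(n-1) / Γ(n/2). For n=12, r=3: 59049·π^6/20 ≈ 2.83845e+06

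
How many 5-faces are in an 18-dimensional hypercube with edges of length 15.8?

f_5(18-cube) = (18 choose 5) · 2^13 = 70189056.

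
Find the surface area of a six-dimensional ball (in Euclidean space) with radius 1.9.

S_6(1.9) = 2·π^(6/2)·(1.9)^5 / Γ(6/2) ≈ 767.746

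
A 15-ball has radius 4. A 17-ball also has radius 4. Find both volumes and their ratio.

V_15(4) ≈ 4.09572e+08. V_17(4) ≈ 2.42204e+09. Ratio V_15/V_17 ≈ 0.1691.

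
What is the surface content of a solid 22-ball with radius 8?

S = n·V_n(r)/r = 22·V_22(8)/8 (volume-to-surface relation), giving 72057594037927936·π^11/14175 ≈ 1.49556e+18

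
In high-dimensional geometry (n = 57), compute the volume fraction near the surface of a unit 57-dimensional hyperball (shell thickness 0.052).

1 - (1-0.052)^57 ≈ 0.952349 ≈ 95.23%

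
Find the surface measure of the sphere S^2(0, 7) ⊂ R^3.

|∂B_3(7)| = 4πr² = 4π·(7)² ≈ 615.752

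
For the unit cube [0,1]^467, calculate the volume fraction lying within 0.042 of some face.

The inner cube has side 1-2·0.042 = 0.916 and volume (0.916)^467 ≈ 1.604e-18, so the shell holds 1 - 1.604e-18 of the volume.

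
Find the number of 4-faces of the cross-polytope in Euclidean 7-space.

An n-cross-polytope has 2^(k+1)·C(n,k+1) k-faces. Here 2^5·C(7,5) = 32·21 = 672.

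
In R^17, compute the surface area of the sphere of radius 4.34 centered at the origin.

S_17(4.34) = 2·π^(17/2)·(4.34)^16 / Γ(17/2) ≈ 3.79704e+10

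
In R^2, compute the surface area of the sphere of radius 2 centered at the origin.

|∂B_2(2)| = 2πr = 2π·2 ≈ 12.5664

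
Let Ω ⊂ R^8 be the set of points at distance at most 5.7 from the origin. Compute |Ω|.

Volume = π^{8/2}·(5.7)^8/Γ(5) ≈ 4.52259e+06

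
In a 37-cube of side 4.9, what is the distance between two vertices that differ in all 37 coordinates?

||(4.9,4.9,...,4.9)|| = √(37)·4.9 ≈ 29.8055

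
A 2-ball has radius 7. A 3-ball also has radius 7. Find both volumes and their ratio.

V_2(7) ≈ 153.938. V_3(7) ≈ 1436.76. Ratio V_2/V_3 ≈ 0.1071.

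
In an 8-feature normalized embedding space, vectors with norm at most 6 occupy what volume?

V_8(6) = π^(8/2) · (6)^8 / Γ(8/2 + 1) = 69984·π^4 ≈ 6.81708e+06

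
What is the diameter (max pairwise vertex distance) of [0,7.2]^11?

The space diagonal of an n-cube of side s is s√n. Here 7.2·√11 ≈ 23.8797.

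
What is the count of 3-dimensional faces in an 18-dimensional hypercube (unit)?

Choose 3 of 18 axes to span the face (C(18,3) = 816 ways), then fix each of the remaining 15 coordinates at one of its two extreme values (2^15 = 32768 ways): 816·32768 = 26738688.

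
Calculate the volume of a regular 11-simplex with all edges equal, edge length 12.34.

For a regular n-simplex with edge a, V = (a^n / n!)·√((n+1)/2^n). With a=12.34, n=11: V ≈ 1937.48.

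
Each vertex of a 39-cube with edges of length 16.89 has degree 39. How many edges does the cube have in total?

The 39-cube has n·2^(n-1) = 39·2^38 = 39·274877906944 = 10720238370816 edges.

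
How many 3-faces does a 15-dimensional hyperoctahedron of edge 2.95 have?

f_3(15-orthoplex) = 2^4 · (15 choose 4) = 21840.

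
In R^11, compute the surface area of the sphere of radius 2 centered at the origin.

S_11(2) = 2·π^(11/2)·(2)^10 / Γ(11/2) = 65536·π^5/945 ≈ 21222.5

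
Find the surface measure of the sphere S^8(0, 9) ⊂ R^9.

S = n·V_n(r)/r = 9·V_9(9)/9 (volume-to-surface relation), giving 459165024·π^4/35 ≈ 1.27791e+09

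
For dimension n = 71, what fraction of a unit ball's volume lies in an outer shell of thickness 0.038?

1 - (1-0.038)^71 ≈ 0.93611 ≈ 93.61%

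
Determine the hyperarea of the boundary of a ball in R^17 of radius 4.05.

|∂B_17(4.05)| ≈ 1.25571e+10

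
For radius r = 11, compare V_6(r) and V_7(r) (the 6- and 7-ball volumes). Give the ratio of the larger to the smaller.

V_6(11) ≈ 9.15492e+06, V_7(11) ≈ 9.20723e+07. The 7-ball is larger by a factor of 10.06.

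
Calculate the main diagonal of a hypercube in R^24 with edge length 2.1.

Diagonal = √24 · 2.1 ≈ 10.2879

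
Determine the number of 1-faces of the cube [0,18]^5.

f_1(5-cube) = (5 choose 1) · 2^4 = 80.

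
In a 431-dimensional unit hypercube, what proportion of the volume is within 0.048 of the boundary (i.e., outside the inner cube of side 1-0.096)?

The inner cube has side 1-2·0.048 = 0.904 and volume (0.904)^431 ≈ 1.284e-19, so the shell holds 1 - 1.284e-19 of the volume.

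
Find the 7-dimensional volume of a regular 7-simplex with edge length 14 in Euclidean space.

V_7 = √(8) · 14^7 / (7! · 2^(7/2)) ≈ 5228.84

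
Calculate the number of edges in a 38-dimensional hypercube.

An n-cube has n·2^(n-1) edges. With n = 38: 38·137438953472 = 5222680231936.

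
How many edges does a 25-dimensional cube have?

Each of the 2^25 = 33554432 vertices has degree 25; total edges = 25·2^25/2 = 419430400.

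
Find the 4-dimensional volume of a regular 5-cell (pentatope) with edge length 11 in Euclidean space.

V = (11^4 / 4!) · √((4+1) / 2^4) ≈ 341.024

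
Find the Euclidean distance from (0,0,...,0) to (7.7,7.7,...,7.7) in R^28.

||(7.7,7.7,...,7.7)|| = √(28)·7.7 ≈ 40.7446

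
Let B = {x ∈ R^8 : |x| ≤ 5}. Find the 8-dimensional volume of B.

V_8(5) = π^(8/2) · (5)^8 / Γ(8/2 + 1) = 390625·π^4/24 ≈ 1.58543e+06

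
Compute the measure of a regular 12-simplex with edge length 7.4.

Volume = 7.4^12 · √(13/2^12) / 12! ≈ 3.17129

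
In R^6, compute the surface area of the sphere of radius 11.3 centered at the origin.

The surface area of an n-ball is 2π^(n/2) r^(n-1) / Γ(n/2). For n=6, r=11.3: 5.71271e+06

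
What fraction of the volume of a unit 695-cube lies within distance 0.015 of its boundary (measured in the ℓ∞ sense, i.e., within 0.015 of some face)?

Shell fraction = 1 - (1-0.03)^695 ≈ 0.9999999994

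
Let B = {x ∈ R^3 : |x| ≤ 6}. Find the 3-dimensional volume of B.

Volume = π^{3/2}·(6)^3/Γ(5/2) = 288·π ≈ 904.779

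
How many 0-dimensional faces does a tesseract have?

Number of 0-faces = C(4,0) · 2^(4-0) = 1 · 16 = 16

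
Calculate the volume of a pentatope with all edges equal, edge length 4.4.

V_4 = √(5) · 4.4^4 / (4! · 2^(4/2)) ≈ 8.73021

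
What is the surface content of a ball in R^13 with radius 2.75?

|∂B_13(2.75)| ≈ 2.21451e+06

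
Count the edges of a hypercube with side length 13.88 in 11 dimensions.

The 11-cube has n·2^(n-1) = 11·2^10 = 11·1024 = 11264 edges.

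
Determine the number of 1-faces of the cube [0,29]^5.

An n-cube has C(n,k)·2^(n-k) k-faces. Here C(5,1)·2^4 = 5·16 = 80.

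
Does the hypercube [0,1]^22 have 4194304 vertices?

True. The 22-cube has 2^22 = 4194304 vertices.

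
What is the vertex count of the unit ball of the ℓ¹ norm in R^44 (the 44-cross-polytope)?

The vertices are ±e_1, ..., ±e_44, so there are 2·44 = 88.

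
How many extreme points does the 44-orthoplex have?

The 44-dimensional cross-polytope has 2n = 2·44 = 88 vertices.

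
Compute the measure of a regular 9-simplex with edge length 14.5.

V_9 = √(10) · 14.5^9 / (9! · 2^(9/2)) ≈ 10912.2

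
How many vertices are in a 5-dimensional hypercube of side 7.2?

An n-cube has C(n,k)·2^(n-k) k-faces. Here C(5,0)·2^5 = 1·32 = 32.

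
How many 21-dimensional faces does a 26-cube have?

f_21(26-cube) = (26 choose 21) · 2^5 = 2104960.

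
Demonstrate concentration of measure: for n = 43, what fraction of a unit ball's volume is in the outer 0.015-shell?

1 - (1-0.015)^43 ≈ 0.477895 ≈ 47.79%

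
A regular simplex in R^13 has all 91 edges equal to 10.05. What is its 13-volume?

V = (10.05^13 / 13!) · √((13+1) / 2^13) ≈ 70.8349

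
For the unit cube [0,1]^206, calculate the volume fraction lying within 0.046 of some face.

The inner cube has side 1-2·0.046 = 0.908 and volume (0.908)^206 ≈ 2.321e-09, so the shell holds 0.9999999977 of the volume.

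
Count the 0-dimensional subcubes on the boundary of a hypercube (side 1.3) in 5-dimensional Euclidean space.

An n-cube has C(n,k)·2^(n-k) k-faces. Here C(5,0)·2^5 = 1·32 = 32.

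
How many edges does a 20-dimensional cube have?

An n-cube has n·2^(n-1) edges. With n = 20: 20·524288 = 10485760.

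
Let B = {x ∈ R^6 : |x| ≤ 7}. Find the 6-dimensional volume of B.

The n-ball volume is π^(n/2)·r^n/Γ(n/2+1). With n=6, r=7: V = 117649·π^3/6 ≈ 607976.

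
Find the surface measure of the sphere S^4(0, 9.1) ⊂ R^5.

S_5(9.1) = 2·π^(5/2)·(9.1)^4 / Γ(5/2) ≈ 180482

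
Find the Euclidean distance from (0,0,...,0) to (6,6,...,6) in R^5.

The space diagonal of an n-cube of side s is s√n. Here 6·√5 ≈ 13.4164.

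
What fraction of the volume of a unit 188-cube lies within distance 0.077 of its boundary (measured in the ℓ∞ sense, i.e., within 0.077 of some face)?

The inner cube has side 1-2·0.077 = 0.846 and volume (0.846)^188 ≈ 2.216e-14, so the shell holds 1 - 2.216e-14 of the volume.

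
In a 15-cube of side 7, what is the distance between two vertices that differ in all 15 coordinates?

d = √(7² + 7² + ... + 7²) [15 terms] = √(15·7²) = 7√15 ≈ 27.1109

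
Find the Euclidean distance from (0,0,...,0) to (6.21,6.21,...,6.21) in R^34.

The space diagonal of an n-cube of side s is s√n. Here 6.21·√34 ≈ 36.2102.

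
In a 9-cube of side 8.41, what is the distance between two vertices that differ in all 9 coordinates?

||(8.41,8.41,...,8.41)|| = √(9)·8.41 = 25.23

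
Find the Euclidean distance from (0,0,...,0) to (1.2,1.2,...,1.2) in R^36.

The space diagonal of an n-cube of side s is s√n. Here 1.2·√36 = 7.2.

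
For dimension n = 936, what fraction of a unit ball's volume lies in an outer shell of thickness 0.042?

1 - (1-0.042)^936 ≈ 1 - 3.615e-18 ≈ 100.000000%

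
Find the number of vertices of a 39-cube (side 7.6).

An n-cube has 2^n vertices; for n = 39 that is 2^39 = 549755813888.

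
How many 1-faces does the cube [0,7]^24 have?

The 24-cube has n·2^(n-1) = 24·2^23 = 24·8388608 = 201326592 edges.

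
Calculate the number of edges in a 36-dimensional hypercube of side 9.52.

Number of 1-faces = C(36,1)·2^(36-1) = 36·34359738368 = 1236950581248.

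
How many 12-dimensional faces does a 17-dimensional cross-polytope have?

Number of 12-faces = 2^(12+1) · C(17,12+1) = 8192 · 2380 = 19496960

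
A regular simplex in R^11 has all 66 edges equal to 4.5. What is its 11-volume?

For a regular n-simplex with edge a, V = (a^n / n!)·√((n+1)/2^n). With a=4.5, n=11: V ≈ 0.0293838.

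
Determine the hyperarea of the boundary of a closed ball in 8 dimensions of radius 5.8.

|∂B_8(5.8)| ≈ 7.16926e+06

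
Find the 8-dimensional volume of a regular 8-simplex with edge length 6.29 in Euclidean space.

V = (6.29^8 / 8!) · √((8+1) / 2^8) ≈ 11.3943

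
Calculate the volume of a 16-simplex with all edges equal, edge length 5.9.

For a regular n-simplex with edge a, V = (a^n / n!)·√((n+1)/2^n). With a=5.9, n=16: V ≈ 0.00165958.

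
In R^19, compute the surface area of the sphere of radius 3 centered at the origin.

The surface area of an n-ball is 2π^(n/2) r^(n-1) / Γ(n/2). For n=19, r=3: 4897760256·π^9/425425 ≈ 3.43181e+08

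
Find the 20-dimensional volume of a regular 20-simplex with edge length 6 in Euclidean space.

V = (6^20 / 20!) · √((20+1) / 2^20) ≈ 6.72528e-06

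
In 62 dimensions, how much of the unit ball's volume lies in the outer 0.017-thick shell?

1 - (1-0.017)^62 ≈ 0.654603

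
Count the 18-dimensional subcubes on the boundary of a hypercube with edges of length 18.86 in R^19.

An n-cube has C(n,k)·2^(n-k) k-faces. Here C(19,18)·2^1 = 19·2 = 38.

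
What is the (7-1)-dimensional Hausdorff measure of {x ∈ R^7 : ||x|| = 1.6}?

The surface area of an n-ball is 2π^(n/2) r^(n-1) / Γ(n/2). For n=7, r=1.6: 554.879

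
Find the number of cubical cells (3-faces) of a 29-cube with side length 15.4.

Number of 3-faces = C(29,3) · 2^(29-3) = 3654 · 67108864 = 245215789056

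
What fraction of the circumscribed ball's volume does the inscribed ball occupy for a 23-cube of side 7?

Volume scales as r^n, and r_in/r_out = 1/√23, giving (1/√23)^23 ≈ 2.18842e-16.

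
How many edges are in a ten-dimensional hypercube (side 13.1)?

Number of 1-faces = C(10,1) · 2^(10-1) = 10 · 512 = 5120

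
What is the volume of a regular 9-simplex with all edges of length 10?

Volume = 10^9 · √(10/2^9) / 9! ≈ 385.125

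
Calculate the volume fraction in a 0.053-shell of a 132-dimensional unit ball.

Shell fraction = 1 - (1-0.053)^132 ≈ 0.999245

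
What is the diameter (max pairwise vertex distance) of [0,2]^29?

||(2,2,...,2)|| = √(29)·2 ≈ 10.7703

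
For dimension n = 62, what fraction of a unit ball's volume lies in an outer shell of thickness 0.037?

1 - (1-0.037)^62 ≈ 0.903433 ≈ 90.34%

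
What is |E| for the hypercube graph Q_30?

Each of the 2^30 = 1073741824 vertices has degree 30; total edges = 30·2^30/2 = 16106127360.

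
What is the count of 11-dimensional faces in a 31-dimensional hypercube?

Number of 11-faces = C(31,11) · 2^(31-11) = 84672315 · 1048576 = 88785357373440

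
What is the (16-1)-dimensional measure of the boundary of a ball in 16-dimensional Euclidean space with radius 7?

S_16(7) = 2·π^(16/2)·(7)^15 / Γ(16/2) = 678223072849·π^8/360 ≈ 1.78759e+13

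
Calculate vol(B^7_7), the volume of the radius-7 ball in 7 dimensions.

V = 1882384·π^3/15 ≈ 3.89105e+06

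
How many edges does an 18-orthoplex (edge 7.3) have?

An n-cross-polytope has 2^(k+1)·C(n,k+1) k-faces. Here 2^2·C(18,2) = 4·153 = 612.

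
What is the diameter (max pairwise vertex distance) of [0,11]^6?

||(11,11,...,11)|| = √(6)·11 ≈ 26.9444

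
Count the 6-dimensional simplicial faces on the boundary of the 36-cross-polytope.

Each 6-face is the convex hull of 7 vertices, one chosen as ±e_i from each of 7 distinct axes: 2^7·C(36,7) = 1068503040.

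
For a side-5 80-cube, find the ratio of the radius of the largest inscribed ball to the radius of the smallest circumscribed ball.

r_in / r_out = (5/2) / (5√80/2) = 1/√80 ≈ 0.111803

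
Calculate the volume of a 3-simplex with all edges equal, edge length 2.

Volume = (√2/12) · 2³ = 0.942809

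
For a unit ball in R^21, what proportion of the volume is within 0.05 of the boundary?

1 - (1-0.05)^21 ≈ 0.659438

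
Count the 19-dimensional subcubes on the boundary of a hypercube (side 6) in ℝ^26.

An n-cube has C(n,k)·2^(n-k) k-faces. Here C(26,19)·2^7 = 657800·128 = 84198400.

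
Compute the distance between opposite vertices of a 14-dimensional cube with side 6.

||(6,6,...,6)|| = √(14)·6 ≈ 22.4499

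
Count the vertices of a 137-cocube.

Number of vertices = 2n = 274.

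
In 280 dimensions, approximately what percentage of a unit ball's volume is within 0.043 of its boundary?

1 - (1-0.043)^280 ≈ 0.9999954779 ≈ 99.999548%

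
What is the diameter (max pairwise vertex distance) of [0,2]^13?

The space diagonal of an n-cube of side s is s√n. Here 2·√13 ≈ 7.2111.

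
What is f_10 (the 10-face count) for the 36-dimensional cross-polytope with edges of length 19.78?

An n-cross-polytope has 2^(k+1)·C(n,k+1) k-faces. Here 2^11·C(36,11) = 2048·600805296 = 1230449246208.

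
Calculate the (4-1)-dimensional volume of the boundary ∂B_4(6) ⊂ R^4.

S = n·V_n(r)/r = 4·V_4(6)/6 (volume-to-surface relation), giving 432·π^2 ≈ 4263.67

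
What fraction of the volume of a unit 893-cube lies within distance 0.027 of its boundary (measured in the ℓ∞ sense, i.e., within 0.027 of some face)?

1 - (1 - 2·0.027)^893 = 1 - 0.946^893 ≈ 1 - 2.957e-22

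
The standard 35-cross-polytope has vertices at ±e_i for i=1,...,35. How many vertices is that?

The 35-dimensional cross-polytope has 2n = 2·35 = 70 vertices.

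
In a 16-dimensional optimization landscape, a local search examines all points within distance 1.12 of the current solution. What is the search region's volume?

V_16(1.12) = π^(16/2) · (1.12)^16 / Γ(16/2 + 1) ≈ 1.44267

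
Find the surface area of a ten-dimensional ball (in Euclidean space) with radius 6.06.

The surface area of an n-ball is 2π^(n/2) r^(n-1) / Γ(n/2). For n=10, r=6.06: 2.81075e+08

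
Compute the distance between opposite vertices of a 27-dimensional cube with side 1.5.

d = √(1.5² + 1.5² + ... + 1.5²) [27 terms] = √(27·1.5²) = 1.5√27 ≈ 7.79423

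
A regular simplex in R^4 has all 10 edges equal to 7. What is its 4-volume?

Volume = 7^4 · √(5/2^4) / 4! ≈ 55.925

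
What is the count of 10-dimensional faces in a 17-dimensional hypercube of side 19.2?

Number of 10-faces = C(17,10) · 2^(17-10) = 19448 · 128 = 2489344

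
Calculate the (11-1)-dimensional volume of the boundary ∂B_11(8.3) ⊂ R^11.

S = n·V_n(r)/r = 11·V_11(8.3)/8.3 (volume-to-surface relation), giving 3.21572e+10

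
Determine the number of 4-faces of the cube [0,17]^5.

f_4(5-cube) = (5 choose 4) · 2^1 = 10.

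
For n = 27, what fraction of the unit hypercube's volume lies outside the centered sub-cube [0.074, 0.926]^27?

Shell fraction = 1 - (1-0.148)^27 ≈ 0.986761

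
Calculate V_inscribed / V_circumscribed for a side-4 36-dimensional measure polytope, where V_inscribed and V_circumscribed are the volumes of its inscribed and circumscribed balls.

The radii are 4/2 and 4√36/2, so the volume ratio is (1/√36)^36 = 36^{-36/2} ≈ 9.69516e-29.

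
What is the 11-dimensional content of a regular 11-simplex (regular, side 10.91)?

For a regular n-simplex with edge a, V = (a^n / n!)·√((n+1)/2^n). With a=10.91, n=11: V ≈ 499.853.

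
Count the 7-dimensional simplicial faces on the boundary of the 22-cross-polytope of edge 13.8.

Each 7-face is the convex hull of 8 vertices, one chosen as ±e_i from each of 8 distinct axes: 2^8·C(22,8) = 81861120.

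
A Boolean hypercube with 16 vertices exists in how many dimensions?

The n-cube has 2^n vertices, and 16 = 2^4, so n = 4.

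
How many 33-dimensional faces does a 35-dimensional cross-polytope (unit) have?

Number of 33-faces = 2^(33+1) · C(35,33+1) = 17179869184 · 35 = 601295421440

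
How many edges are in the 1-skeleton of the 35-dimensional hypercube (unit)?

An n-cube has n·2^(n-1) edges. With n = 35: 35·17179869184 = 601295421440.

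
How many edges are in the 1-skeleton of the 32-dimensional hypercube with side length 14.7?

Number of 1-faces = C(32,1)·2^(32-1) = 32·2147483648 = 68719476736.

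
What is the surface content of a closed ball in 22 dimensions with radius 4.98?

S = n·V_n(r)/r = 22·V_22(4.98)/4.98 (volume-to-surface relation), giving 7.10774e+13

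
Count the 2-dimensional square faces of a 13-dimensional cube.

Choose 2 of 13 axes to span the face (C(13,2) = 78 ways), then fix each of the remaining 11 coordinates at one of its two extreme values (2^11 = 2048 ways): 78·2048 = 159744.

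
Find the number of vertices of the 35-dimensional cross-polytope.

The 35-dimensional cross-polytope has 2n = 2·35 = 70 vertices.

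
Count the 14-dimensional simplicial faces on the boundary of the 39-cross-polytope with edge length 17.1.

Number of 14-faces = 2^(14+1) · C(39,14+1) = 32768 · 25140840660 = 823815066746880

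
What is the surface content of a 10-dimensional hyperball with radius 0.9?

|∂B_10(0.9)| ≈ 9.87986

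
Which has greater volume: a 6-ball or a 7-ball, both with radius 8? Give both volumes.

V_6(8) ≈ 1.35468e+06. V_7(8) ≈ 9.90855e+06. The 7-ball is larger.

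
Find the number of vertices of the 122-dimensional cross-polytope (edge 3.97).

Number of vertices = 2n = 244.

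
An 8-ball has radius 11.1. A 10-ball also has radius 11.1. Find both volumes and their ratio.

V_8(11.1) ≈ 9.35346e+08. V_10(11.1) ≈ 7.24099e+10. Ratio V_8/V_10 ≈ 0.01292.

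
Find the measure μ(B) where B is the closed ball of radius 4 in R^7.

V = 262144·π^3/105 ≈ 77410.6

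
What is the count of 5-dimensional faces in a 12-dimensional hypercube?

f_5(12-cube) = (12 choose 5) · 2^7 = 101376.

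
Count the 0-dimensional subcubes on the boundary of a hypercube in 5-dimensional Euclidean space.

An n-cube has C(n,k)·2^(n-k) k-faces. Here C(5,0)·2^5 = 1·32 = 32.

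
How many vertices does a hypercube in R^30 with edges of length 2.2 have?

An n-cube has 2^n vertices; for n = 30 that is 2^30 = 1073741824.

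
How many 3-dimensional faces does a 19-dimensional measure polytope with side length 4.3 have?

Number of 3-faces = C(19,3) · 2^(19-3) = 969 · 65536 = 63504384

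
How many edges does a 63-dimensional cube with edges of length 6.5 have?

The 63-cube has n·2^(n-1) = 63·2^62 = 63·4611686018427387904 = 290536219160925437952 edges.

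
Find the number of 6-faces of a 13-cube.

Choose 6 of 13 axes to span the face (C(13,6) = 1716 ways), then fix each of the remaining 7 coordinates at one of its two extreme values (2^7 = 128 ways): 1716·128 = 219648.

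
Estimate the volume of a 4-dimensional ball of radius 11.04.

Volume = π^{4/2}·(11.04)^4/Γ(3) ≈ 73307.1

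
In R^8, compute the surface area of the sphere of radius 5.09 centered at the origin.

S = n·V_n(r)/r = 8·V_8(5.09)/5.09 (volume-to-surface relation), giving 2.87411e+06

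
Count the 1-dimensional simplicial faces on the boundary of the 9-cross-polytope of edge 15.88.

Each 1-face is the convex hull of 2 vertices, one chosen as ±e_i from each of 2 distinct axes: 2^2·C(9,2) = 144.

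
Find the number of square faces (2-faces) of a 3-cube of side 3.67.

f_2(3-cube) = (3 choose 2) · 2^1 = 6.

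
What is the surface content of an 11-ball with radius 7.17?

The surface area of an n-ball is 2π^(n/2) r^(n-1) / Γ(n/2). For n=11, r=7.17: 7.44199e+09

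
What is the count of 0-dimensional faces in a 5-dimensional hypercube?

f_0(5-cube) = (5 choose 0) · 2^5 = 32.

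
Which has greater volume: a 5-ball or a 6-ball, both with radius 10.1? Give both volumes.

V_5(10.1) ≈ 553230. V_6(10.1) ≈ 5.48563e+06. The 6-ball is larger.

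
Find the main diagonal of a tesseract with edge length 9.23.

d = √(9.23² + 9.23² + ... + 9.23²) [4 terms] = √(4·9.23²) = 9.23√4 = 18.46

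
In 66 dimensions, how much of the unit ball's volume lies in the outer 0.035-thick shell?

1 - (1-0.035)^66 ≈ 0.904764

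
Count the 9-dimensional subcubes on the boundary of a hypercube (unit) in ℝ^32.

Choose 9 of 32 axes to span the face (C(32,9) = 28048800 ways), then fix each of the remaining 23 coordinates at one of its two extreme values (2^23 = 8388608 ways): 28048800·8388608 = 235290388070400.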